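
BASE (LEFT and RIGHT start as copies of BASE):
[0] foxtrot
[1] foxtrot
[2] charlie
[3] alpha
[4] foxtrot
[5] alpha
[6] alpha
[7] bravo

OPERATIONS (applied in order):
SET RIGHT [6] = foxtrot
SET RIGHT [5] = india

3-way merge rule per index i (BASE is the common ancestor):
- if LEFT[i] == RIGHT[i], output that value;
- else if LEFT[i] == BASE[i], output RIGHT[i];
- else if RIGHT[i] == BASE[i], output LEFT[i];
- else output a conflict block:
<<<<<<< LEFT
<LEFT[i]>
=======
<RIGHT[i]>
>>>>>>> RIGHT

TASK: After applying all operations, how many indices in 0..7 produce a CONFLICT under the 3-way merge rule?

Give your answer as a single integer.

Answer: 0

Derivation:
Final LEFT:  [foxtrot, foxtrot, charlie, alpha, foxtrot, alpha, alpha, bravo]
Final RIGHT: [foxtrot, foxtrot, charlie, alpha, foxtrot, india, foxtrot, bravo]
i=0: L=foxtrot R=foxtrot -> agree -> foxtrot
i=1: L=foxtrot R=foxtrot -> agree -> foxtrot
i=2: L=charlie R=charlie -> agree -> charlie
i=3: L=alpha R=alpha -> agree -> alpha
i=4: L=foxtrot R=foxtrot -> agree -> foxtrot
i=5: L=alpha=BASE, R=india -> take RIGHT -> india
i=6: L=alpha=BASE, R=foxtrot -> take RIGHT -> foxtrot
i=7: L=bravo R=bravo -> agree -> bravo
Conflict count: 0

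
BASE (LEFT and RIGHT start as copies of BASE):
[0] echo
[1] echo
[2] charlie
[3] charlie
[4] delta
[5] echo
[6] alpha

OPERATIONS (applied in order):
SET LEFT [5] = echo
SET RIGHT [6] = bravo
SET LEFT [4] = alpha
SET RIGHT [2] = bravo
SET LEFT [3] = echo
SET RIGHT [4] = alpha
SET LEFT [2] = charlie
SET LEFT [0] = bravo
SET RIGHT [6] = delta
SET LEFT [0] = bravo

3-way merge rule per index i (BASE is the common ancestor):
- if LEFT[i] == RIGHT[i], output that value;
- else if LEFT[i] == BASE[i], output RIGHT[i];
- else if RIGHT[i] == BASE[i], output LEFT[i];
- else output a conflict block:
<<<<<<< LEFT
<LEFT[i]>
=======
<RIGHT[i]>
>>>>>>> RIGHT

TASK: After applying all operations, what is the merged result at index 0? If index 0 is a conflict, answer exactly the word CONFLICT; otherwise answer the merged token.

Final LEFT:  [bravo, echo, charlie, echo, alpha, echo, alpha]
Final RIGHT: [echo, echo, bravo, charlie, alpha, echo, delta]
i=0: L=bravo, R=echo=BASE -> take LEFT -> bravo
i=1: L=echo R=echo -> agree -> echo
i=2: L=charlie=BASE, R=bravo -> take RIGHT -> bravo
i=3: L=echo, R=charlie=BASE -> take LEFT -> echo
i=4: L=alpha R=alpha -> agree -> alpha
i=5: L=echo R=echo -> agree -> echo
i=6: L=alpha=BASE, R=delta -> take RIGHT -> delta
Index 0 -> bravo

Answer: bravo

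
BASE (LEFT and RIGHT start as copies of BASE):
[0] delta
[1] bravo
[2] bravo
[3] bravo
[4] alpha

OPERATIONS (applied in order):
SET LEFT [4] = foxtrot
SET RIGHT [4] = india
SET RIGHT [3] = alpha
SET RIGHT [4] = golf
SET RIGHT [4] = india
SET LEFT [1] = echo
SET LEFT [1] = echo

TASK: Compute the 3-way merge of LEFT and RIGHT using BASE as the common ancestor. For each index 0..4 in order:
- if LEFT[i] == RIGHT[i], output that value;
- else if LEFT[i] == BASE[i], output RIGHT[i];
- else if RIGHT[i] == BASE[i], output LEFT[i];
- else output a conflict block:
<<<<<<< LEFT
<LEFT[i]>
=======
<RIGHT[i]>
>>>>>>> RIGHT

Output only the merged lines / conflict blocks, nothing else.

Final LEFT:  [delta, echo, bravo, bravo, foxtrot]
Final RIGHT: [delta, bravo, bravo, alpha, india]
i=0: L=delta R=delta -> agree -> delta
i=1: L=echo, R=bravo=BASE -> take LEFT -> echo
i=2: L=bravo R=bravo -> agree -> bravo
i=3: L=bravo=BASE, R=alpha -> take RIGHT -> alpha
i=4: BASE=alpha L=foxtrot R=india all differ -> CONFLICT

Answer: delta
echo
bravo
alpha
<<<<<<< LEFT
foxtrot
=======
india
>>>>>>> RIGHT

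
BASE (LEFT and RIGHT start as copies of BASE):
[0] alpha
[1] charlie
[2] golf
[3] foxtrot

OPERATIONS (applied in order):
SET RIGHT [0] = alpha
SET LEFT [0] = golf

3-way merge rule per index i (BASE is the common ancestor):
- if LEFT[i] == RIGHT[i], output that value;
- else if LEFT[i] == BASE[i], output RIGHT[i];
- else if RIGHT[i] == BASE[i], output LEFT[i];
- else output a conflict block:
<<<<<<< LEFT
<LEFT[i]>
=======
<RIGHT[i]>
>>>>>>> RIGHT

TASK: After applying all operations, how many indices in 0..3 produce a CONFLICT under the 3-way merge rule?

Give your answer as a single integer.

Answer: 0

Derivation:
Final LEFT:  [golf, charlie, golf, foxtrot]
Final RIGHT: [alpha, charlie, golf, foxtrot]
i=0: L=golf, R=alpha=BASE -> take LEFT -> golf
i=1: L=charlie R=charlie -> agree -> charlie
i=2: L=golf R=golf -> agree -> golf
i=3: L=foxtrot R=foxtrot -> agree -> foxtrot
Conflict count: 0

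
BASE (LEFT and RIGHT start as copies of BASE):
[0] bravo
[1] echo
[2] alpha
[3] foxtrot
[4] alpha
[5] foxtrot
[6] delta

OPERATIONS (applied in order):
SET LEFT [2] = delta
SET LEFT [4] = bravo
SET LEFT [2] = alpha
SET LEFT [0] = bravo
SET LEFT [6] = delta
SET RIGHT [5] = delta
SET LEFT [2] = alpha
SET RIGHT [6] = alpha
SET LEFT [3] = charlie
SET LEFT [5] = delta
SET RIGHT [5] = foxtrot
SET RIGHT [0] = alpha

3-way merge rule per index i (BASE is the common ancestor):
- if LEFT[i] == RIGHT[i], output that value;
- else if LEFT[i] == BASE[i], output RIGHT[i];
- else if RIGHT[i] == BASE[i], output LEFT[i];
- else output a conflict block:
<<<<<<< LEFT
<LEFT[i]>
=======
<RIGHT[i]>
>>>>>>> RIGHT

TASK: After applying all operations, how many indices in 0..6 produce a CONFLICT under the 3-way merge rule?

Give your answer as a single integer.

Answer: 0

Derivation:
Final LEFT:  [bravo, echo, alpha, charlie, bravo, delta, delta]
Final RIGHT: [alpha, echo, alpha, foxtrot, alpha, foxtrot, alpha]
i=0: L=bravo=BASE, R=alpha -> take RIGHT -> alpha
i=1: L=echo R=echo -> agree -> echo
i=2: L=alpha R=alpha -> agree -> alpha
i=3: L=charlie, R=foxtrot=BASE -> take LEFT -> charlie
i=4: L=bravo, R=alpha=BASE -> take LEFT -> bravo
i=5: L=delta, R=foxtrot=BASE -> take LEFT -> delta
i=6: L=delta=BASE, R=alpha -> take RIGHT -> alpha
Conflict count: 0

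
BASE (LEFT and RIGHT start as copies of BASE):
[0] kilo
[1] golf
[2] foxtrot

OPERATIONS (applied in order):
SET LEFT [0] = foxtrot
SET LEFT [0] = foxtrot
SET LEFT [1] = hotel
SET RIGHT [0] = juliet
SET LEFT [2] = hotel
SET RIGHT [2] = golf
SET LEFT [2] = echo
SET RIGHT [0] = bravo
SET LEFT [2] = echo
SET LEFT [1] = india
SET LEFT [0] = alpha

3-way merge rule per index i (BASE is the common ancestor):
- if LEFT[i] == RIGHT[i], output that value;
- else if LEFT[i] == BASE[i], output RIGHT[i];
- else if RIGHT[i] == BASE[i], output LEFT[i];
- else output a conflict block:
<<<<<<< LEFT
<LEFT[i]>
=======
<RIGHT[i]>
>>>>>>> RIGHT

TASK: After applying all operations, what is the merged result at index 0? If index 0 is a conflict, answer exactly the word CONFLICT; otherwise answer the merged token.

Final LEFT:  [alpha, india, echo]
Final RIGHT: [bravo, golf, golf]
i=0: BASE=kilo L=alpha R=bravo all differ -> CONFLICT
i=1: L=india, R=golf=BASE -> take LEFT -> india
i=2: BASE=foxtrot L=echo R=golf all differ -> CONFLICT
Index 0 -> CONFLICT

Answer: CONFLICT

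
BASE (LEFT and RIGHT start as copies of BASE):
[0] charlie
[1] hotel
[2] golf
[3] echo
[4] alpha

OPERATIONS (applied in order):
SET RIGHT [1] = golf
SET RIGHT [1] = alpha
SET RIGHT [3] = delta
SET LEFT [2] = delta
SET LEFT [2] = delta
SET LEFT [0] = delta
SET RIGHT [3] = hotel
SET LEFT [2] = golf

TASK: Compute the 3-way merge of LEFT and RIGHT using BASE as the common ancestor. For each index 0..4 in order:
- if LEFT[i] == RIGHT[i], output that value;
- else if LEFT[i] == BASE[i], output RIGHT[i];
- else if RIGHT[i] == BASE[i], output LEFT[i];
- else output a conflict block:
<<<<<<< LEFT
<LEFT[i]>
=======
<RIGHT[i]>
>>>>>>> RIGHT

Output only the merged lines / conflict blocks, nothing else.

Answer: delta
alpha
golf
hotel
alpha

Derivation:
Final LEFT:  [delta, hotel, golf, echo, alpha]
Final RIGHT: [charlie, alpha, golf, hotel, alpha]
i=0: L=delta, R=charlie=BASE -> take LEFT -> delta
i=1: L=hotel=BASE, R=alpha -> take RIGHT -> alpha
i=2: L=golf R=golf -> agree -> golf
i=3: L=echo=BASE, R=hotel -> take RIGHT -> hotel
i=4: L=alpha R=alpha -> agree -> alpha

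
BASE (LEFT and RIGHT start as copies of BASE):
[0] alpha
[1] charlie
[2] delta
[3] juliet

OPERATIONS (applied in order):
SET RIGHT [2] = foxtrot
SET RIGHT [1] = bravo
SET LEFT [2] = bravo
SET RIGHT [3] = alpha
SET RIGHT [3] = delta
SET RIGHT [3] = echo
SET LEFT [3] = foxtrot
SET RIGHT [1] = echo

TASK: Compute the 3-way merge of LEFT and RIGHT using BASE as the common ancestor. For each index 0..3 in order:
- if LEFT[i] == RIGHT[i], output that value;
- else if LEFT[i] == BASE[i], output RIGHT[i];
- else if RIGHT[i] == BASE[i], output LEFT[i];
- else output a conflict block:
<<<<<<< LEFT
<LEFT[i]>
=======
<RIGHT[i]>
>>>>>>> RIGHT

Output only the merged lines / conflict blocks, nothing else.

Answer: alpha
echo
<<<<<<< LEFT
bravo
=======
foxtrot
>>>>>>> RIGHT
<<<<<<< LEFT
foxtrot
=======
echo
>>>>>>> RIGHT

Derivation:
Final LEFT:  [alpha, charlie, bravo, foxtrot]
Final RIGHT: [alpha, echo, foxtrot, echo]
i=0: L=alpha R=alpha -> agree -> alpha
i=1: L=charlie=BASE, R=echo -> take RIGHT -> echo
i=2: BASE=delta L=bravo R=foxtrot all differ -> CONFLICT
i=3: BASE=juliet L=foxtrot R=echo all differ -> CONFLICT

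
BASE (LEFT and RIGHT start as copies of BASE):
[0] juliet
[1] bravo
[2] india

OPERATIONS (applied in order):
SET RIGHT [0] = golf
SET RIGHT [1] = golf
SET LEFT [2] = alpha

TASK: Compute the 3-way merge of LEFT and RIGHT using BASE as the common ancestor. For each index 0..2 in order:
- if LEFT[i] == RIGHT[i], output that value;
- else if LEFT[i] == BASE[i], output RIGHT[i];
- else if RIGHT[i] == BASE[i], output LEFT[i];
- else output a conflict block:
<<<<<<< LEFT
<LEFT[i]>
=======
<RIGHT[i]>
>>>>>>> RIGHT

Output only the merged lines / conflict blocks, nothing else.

Final LEFT:  [juliet, bravo, alpha]
Final RIGHT: [golf, golf, india]
i=0: L=juliet=BASE, R=golf -> take RIGHT -> golf
i=1: L=bravo=BASE, R=golf -> take RIGHT -> golf
i=2: L=alpha, R=india=BASE -> take LEFT -> alpha

Answer: golf
golf
alpha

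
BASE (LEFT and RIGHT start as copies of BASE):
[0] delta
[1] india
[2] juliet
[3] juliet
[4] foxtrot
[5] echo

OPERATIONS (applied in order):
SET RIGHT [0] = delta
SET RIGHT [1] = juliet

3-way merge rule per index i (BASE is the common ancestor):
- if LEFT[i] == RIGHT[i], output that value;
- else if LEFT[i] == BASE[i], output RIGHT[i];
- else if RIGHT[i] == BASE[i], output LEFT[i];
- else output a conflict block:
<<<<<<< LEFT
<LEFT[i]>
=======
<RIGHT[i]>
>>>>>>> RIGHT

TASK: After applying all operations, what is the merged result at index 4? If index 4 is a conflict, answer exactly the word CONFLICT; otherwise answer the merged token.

Final LEFT:  [delta, india, juliet, juliet, foxtrot, echo]
Final RIGHT: [delta, juliet, juliet, juliet, foxtrot, echo]
i=0: L=delta R=delta -> agree -> delta
i=1: L=india=BASE, R=juliet -> take RIGHT -> juliet
i=2: L=juliet R=juliet -> agree -> juliet
i=3: L=juliet R=juliet -> agree -> juliet
i=4: L=foxtrot R=foxtrot -> agree -> foxtrot
i=5: L=echo R=echo -> agree -> echo
Index 4 -> foxtrot

Answer: foxtrot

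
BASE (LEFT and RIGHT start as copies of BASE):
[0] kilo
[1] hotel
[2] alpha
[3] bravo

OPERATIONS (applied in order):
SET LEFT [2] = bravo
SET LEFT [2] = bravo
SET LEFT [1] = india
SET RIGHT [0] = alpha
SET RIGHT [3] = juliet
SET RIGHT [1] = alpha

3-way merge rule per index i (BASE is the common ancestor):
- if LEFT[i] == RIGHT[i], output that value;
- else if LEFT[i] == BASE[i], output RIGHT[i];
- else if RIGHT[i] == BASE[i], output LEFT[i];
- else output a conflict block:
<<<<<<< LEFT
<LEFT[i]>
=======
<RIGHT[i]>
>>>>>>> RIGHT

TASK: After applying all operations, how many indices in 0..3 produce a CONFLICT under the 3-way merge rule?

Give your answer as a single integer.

Final LEFT:  [kilo, india, bravo, bravo]
Final RIGHT: [alpha, alpha, alpha, juliet]
i=0: L=kilo=BASE, R=alpha -> take RIGHT -> alpha
i=1: BASE=hotel L=india R=alpha all differ -> CONFLICT
i=2: L=bravo, R=alpha=BASE -> take LEFT -> bravo
i=3: L=bravo=BASE, R=juliet -> take RIGHT -> juliet
Conflict count: 1

Answer: 1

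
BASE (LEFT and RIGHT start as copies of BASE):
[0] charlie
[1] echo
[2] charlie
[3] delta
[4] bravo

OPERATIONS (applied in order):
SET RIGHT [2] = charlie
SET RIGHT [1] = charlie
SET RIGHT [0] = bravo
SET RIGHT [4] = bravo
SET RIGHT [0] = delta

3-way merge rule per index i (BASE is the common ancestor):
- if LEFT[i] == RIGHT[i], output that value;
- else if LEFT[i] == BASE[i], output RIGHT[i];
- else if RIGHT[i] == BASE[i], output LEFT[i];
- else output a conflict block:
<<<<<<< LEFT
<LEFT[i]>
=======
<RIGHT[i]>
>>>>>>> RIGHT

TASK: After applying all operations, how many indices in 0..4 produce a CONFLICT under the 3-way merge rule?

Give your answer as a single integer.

Answer: 0

Derivation:
Final LEFT:  [charlie, echo, charlie, delta, bravo]
Final RIGHT: [delta, charlie, charlie, delta, bravo]
i=0: L=charlie=BASE, R=delta -> take RIGHT -> delta
i=1: L=echo=BASE, R=charlie -> take RIGHT -> charlie
i=2: L=charlie R=charlie -> agree -> charlie
i=3: L=delta R=delta -> agree -> delta
i=4: L=bravo R=bravo -> agree -> bravo
Conflict count: 0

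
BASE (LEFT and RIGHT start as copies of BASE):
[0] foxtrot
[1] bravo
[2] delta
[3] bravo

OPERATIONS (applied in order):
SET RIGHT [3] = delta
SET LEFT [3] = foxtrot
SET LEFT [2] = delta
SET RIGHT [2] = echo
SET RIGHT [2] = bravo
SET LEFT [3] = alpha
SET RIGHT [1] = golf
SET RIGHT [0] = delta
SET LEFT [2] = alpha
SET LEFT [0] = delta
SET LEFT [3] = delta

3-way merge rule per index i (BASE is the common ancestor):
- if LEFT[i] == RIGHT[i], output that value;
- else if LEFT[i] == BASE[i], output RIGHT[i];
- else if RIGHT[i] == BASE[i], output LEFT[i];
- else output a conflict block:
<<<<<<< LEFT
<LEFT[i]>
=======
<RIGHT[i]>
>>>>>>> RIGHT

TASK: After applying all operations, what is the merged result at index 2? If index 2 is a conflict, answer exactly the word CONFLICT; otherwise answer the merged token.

Final LEFT:  [delta, bravo, alpha, delta]
Final RIGHT: [delta, golf, bravo, delta]
i=0: L=delta R=delta -> agree -> delta
i=1: L=bravo=BASE, R=golf -> take RIGHT -> golf
i=2: BASE=delta L=alpha R=bravo all differ -> CONFLICT
i=3: L=delta R=delta -> agree -> delta
Index 2 -> CONFLICT

Answer: CONFLICT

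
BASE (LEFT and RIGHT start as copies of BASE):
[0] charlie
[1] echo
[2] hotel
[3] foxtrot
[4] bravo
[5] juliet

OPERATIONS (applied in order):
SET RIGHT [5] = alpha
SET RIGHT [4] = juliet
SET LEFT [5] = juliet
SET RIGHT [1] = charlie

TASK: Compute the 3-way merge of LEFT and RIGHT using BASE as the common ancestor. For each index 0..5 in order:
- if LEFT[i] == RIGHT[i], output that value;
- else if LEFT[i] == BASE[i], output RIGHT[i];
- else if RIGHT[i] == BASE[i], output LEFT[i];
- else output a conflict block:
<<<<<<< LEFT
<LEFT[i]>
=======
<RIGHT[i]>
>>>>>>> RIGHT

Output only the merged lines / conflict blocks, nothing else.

Final LEFT:  [charlie, echo, hotel, foxtrot, bravo, juliet]
Final RIGHT: [charlie, charlie, hotel, foxtrot, juliet, alpha]
i=0: L=charlie R=charlie -> agree -> charlie
i=1: L=echo=BASE, R=charlie -> take RIGHT -> charlie
i=2: L=hotel R=hotel -> agree -> hotel
i=3: L=foxtrot R=foxtrot -> agree -> foxtrot
i=4: L=bravo=BASE, R=juliet -> take RIGHT -> juliet
i=5: L=juliet=BASE, R=alpha -> take RIGHT -> alpha

Answer: charlie
charlie
hotel
foxtrot
juliet
alpha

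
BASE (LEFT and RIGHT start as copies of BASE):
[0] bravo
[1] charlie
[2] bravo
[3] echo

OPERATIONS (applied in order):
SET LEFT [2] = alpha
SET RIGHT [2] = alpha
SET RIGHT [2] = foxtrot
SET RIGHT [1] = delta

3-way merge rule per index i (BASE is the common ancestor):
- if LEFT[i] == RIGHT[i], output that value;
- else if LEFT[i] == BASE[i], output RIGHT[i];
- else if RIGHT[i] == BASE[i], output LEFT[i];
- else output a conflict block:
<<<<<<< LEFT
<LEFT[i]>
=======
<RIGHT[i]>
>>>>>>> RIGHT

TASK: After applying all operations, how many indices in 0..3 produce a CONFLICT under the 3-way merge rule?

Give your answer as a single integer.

Answer: 1

Derivation:
Final LEFT:  [bravo, charlie, alpha, echo]
Final RIGHT: [bravo, delta, foxtrot, echo]
i=0: L=bravo R=bravo -> agree -> bravo
i=1: L=charlie=BASE, R=delta -> take RIGHT -> delta
i=2: BASE=bravo L=alpha R=foxtrot all differ -> CONFLICT
i=3: L=echo R=echo -> agree -> echo
Conflict count: 1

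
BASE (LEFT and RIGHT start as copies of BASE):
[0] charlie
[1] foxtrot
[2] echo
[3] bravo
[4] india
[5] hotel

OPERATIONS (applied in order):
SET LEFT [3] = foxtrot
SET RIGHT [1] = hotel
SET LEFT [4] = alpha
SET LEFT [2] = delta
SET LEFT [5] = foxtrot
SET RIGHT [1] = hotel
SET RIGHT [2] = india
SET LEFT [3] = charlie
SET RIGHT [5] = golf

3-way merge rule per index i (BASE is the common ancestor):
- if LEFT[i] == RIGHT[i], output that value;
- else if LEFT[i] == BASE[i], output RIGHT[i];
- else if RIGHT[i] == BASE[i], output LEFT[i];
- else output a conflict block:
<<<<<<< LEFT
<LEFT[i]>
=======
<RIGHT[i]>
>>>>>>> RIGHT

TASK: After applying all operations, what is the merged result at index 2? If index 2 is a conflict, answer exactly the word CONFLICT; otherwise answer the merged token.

Final LEFT:  [charlie, foxtrot, delta, charlie, alpha, foxtrot]
Final RIGHT: [charlie, hotel, india, bravo, india, golf]
i=0: L=charlie R=charlie -> agree -> charlie
i=1: L=foxtrot=BASE, R=hotel -> take RIGHT -> hotel
i=2: BASE=echo L=delta R=india all differ -> CONFLICT
i=3: L=charlie, R=bravo=BASE -> take LEFT -> charlie
i=4: L=alpha, R=india=BASE -> take LEFT -> alpha
i=5: BASE=hotel L=foxtrot R=golf all differ -> CONFLICT
Index 2 -> CONFLICT

Answer: CONFLICT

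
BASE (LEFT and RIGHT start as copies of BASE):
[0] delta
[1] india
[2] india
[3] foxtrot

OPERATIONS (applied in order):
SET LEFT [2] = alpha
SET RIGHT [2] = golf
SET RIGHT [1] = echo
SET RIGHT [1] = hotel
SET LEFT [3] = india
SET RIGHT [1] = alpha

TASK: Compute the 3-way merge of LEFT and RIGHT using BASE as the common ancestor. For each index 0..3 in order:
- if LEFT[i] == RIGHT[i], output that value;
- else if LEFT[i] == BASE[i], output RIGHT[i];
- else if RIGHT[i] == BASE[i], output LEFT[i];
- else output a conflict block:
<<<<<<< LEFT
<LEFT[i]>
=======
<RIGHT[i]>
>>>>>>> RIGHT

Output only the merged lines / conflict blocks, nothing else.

Final LEFT:  [delta, india, alpha, india]
Final RIGHT: [delta, alpha, golf, foxtrot]
i=0: L=delta R=delta -> agree -> delta
i=1: L=india=BASE, R=alpha -> take RIGHT -> alpha
i=2: BASE=india L=alpha R=golf all differ -> CONFLICT
i=3: L=india, R=foxtrot=BASE -> take LEFT -> india

Answer: delta
alpha
<<<<<<< LEFT
alpha
=======
golf
>>>>>>> RIGHT
india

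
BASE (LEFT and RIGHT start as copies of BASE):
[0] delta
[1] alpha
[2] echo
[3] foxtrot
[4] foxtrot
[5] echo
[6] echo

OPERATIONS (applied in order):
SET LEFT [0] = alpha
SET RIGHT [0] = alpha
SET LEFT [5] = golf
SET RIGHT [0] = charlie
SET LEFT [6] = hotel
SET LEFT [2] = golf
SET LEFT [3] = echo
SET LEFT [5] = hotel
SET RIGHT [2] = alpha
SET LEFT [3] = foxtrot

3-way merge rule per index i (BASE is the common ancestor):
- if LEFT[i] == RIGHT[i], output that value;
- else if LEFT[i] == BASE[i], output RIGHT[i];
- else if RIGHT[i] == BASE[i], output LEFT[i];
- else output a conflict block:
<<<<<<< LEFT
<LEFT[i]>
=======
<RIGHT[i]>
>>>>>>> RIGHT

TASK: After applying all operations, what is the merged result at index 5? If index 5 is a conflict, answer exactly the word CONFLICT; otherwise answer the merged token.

Final LEFT:  [alpha, alpha, golf, foxtrot, foxtrot, hotel, hotel]
Final RIGHT: [charlie, alpha, alpha, foxtrot, foxtrot, echo, echo]
i=0: BASE=delta L=alpha R=charlie all differ -> CONFLICT
i=1: L=alpha R=alpha -> agree -> alpha
i=2: BASE=echo L=golf R=alpha all differ -> CONFLICT
i=3: L=foxtrot R=foxtrot -> agree -> foxtrot
i=4: L=foxtrot R=foxtrot -> agree -> foxtrot
i=5: L=hotel, R=echo=BASE -> take LEFT -> hotel
i=6: L=hotel, R=echo=BASE -> take LEFT -> hotel
Index 5 -> hotel

Answer: hotel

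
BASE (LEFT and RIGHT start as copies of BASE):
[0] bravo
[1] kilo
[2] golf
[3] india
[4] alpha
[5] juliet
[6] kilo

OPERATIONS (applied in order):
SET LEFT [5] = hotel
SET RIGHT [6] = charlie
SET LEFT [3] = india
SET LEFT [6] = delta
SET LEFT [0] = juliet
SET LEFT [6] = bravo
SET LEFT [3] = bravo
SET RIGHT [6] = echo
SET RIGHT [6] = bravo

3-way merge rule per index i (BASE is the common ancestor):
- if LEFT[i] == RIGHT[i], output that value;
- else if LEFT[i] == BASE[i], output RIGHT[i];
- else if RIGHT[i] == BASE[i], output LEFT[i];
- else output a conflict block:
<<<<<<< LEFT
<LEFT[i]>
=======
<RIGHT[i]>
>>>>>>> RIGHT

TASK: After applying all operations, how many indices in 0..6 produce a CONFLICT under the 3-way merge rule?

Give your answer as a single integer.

Final LEFT:  [juliet, kilo, golf, bravo, alpha, hotel, bravo]
Final RIGHT: [bravo, kilo, golf, india, alpha, juliet, bravo]
i=0: L=juliet, R=bravo=BASE -> take LEFT -> juliet
i=1: L=kilo R=kilo -> agree -> kilo
i=2: L=golf R=golf -> agree -> golf
i=3: L=bravo, R=india=BASE -> take LEFT -> bravo
i=4: L=alpha R=alpha -> agree -> alpha
i=5: L=hotel, R=juliet=BASE -> take LEFT -> hotel
i=6: L=bravo R=bravo -> agree -> bravo
Conflict count: 0

Answer: 0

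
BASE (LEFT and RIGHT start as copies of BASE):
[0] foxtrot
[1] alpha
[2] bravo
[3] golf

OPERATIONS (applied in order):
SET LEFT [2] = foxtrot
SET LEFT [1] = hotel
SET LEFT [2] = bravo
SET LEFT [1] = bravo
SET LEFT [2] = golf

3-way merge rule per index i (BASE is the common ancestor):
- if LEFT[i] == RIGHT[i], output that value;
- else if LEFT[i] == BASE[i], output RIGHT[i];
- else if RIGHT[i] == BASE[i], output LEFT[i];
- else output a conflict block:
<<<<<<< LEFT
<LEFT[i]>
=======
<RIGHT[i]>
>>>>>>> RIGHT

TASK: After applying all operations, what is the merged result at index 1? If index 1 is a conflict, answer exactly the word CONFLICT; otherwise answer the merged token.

Final LEFT:  [foxtrot, bravo, golf, golf]
Final RIGHT: [foxtrot, alpha, bravo, golf]
i=0: L=foxtrot R=foxtrot -> agree -> foxtrot
i=1: L=bravo, R=alpha=BASE -> take LEFT -> bravo
i=2: L=golf, R=bravo=BASE -> take LEFT -> golf
i=3: L=golf R=golf -> agree -> golf
Index 1 -> bravo

Answer: bravo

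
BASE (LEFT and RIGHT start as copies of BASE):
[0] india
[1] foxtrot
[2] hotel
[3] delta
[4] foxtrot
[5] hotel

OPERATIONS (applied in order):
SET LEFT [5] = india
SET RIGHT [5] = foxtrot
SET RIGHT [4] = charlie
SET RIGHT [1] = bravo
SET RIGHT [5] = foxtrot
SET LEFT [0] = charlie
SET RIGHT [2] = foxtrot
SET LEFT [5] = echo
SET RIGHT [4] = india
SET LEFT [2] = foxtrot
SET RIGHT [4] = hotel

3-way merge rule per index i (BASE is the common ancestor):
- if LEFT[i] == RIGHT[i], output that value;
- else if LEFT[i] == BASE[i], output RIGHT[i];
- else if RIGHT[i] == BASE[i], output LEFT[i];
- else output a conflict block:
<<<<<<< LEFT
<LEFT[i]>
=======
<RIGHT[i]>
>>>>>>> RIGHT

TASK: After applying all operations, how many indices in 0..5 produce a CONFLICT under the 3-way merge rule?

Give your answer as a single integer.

Final LEFT:  [charlie, foxtrot, foxtrot, delta, foxtrot, echo]
Final RIGHT: [india, bravo, foxtrot, delta, hotel, foxtrot]
i=0: L=charlie, R=india=BASE -> take LEFT -> charlie
i=1: L=foxtrot=BASE, R=bravo -> take RIGHT -> bravo
i=2: L=foxtrot R=foxtrot -> agree -> foxtrot
i=3: L=delta R=delta -> agree -> delta
i=4: L=foxtrot=BASE, R=hotel -> take RIGHT -> hotel
i=5: BASE=hotel L=echo R=foxtrot all differ -> CONFLICT
Conflict count: 1

Answer: 1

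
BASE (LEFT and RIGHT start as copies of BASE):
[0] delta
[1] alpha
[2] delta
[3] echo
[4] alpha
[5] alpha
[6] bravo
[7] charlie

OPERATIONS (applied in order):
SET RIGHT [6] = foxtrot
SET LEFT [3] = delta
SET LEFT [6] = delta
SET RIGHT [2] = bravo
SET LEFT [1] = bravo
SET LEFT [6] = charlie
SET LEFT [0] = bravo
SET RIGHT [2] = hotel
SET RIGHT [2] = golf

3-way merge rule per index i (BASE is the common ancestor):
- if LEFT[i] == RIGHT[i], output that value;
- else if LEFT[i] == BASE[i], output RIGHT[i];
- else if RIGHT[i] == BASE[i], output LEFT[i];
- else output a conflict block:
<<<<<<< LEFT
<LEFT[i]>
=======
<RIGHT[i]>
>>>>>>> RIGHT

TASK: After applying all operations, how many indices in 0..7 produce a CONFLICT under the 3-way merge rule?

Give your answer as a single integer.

Answer: 1

Derivation:
Final LEFT:  [bravo, bravo, delta, delta, alpha, alpha, charlie, charlie]
Final RIGHT: [delta, alpha, golf, echo, alpha, alpha, foxtrot, charlie]
i=0: L=bravo, R=delta=BASE -> take LEFT -> bravo
i=1: L=bravo, R=alpha=BASE -> take LEFT -> bravo
i=2: L=delta=BASE, R=golf -> take RIGHT -> golf
i=3: L=delta, R=echo=BASE -> take LEFT -> delta
i=4: L=alpha R=alpha -> agree -> alpha
i=5: L=alpha R=alpha -> agree -> alpha
i=6: BASE=bravo L=charlie R=foxtrot all differ -> CONFLICT
i=7: L=charlie R=charlie -> agree -> charlie
Conflict count: 1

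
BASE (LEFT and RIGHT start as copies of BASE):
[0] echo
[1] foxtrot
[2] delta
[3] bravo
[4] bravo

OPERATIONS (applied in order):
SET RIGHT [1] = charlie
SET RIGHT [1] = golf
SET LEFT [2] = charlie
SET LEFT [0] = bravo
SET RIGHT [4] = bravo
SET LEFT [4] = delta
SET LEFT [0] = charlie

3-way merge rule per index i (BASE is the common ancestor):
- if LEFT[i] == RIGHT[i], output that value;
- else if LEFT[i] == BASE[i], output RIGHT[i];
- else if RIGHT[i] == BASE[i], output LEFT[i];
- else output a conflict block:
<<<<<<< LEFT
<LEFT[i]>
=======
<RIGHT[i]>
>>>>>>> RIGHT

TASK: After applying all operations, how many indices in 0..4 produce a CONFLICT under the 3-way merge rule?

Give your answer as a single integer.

Answer: 0

Derivation:
Final LEFT:  [charlie, foxtrot, charlie, bravo, delta]
Final RIGHT: [echo, golf, delta, bravo, bravo]
i=0: L=charlie, R=echo=BASE -> take LEFT -> charlie
i=1: L=foxtrot=BASE, R=golf -> take RIGHT -> golf
i=2: L=charlie, R=delta=BASE -> take LEFT -> charlie
i=3: L=bravo R=bravo -> agree -> bravo
i=4: L=delta, R=bravo=BASE -> take LEFT -> delta
Conflict count: 0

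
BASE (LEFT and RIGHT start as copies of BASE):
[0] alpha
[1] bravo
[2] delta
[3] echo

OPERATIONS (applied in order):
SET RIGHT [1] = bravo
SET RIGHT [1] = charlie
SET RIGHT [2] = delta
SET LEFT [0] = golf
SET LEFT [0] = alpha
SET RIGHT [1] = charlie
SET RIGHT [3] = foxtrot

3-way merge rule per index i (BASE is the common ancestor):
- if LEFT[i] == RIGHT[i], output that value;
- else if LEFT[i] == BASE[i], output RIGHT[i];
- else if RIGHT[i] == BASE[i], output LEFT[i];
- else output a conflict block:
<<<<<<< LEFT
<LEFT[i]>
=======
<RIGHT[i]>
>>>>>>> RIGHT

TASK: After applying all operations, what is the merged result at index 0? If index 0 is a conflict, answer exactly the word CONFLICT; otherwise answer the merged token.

Final LEFT:  [alpha, bravo, delta, echo]
Final RIGHT: [alpha, charlie, delta, foxtrot]
i=0: L=alpha R=alpha -> agree -> alpha
i=1: L=bravo=BASE, R=charlie -> take RIGHT -> charlie
i=2: L=delta R=delta -> agree -> delta
i=3: L=echo=BASE, R=foxtrot -> take RIGHT -> foxtrot
Index 0 -> alpha

Answer: alpha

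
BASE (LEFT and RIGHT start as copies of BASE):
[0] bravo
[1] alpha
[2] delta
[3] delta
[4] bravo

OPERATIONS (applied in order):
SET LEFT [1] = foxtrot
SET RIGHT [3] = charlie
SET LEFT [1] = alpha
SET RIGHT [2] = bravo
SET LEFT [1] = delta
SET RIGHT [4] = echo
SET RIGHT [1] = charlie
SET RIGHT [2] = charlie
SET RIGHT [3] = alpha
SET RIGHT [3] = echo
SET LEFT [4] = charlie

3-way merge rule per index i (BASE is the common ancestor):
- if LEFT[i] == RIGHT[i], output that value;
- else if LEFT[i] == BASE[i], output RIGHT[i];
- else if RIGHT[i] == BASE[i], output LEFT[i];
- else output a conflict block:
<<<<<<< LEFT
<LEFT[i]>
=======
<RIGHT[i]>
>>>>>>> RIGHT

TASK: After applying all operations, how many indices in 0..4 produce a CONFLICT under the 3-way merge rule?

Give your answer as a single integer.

Answer: 2

Derivation:
Final LEFT:  [bravo, delta, delta, delta, charlie]
Final RIGHT: [bravo, charlie, charlie, echo, echo]
i=0: L=bravo R=bravo -> agree -> bravo
i=1: BASE=alpha L=delta R=charlie all differ -> CONFLICT
i=2: L=delta=BASE, R=charlie -> take RIGHT -> charlie
i=3: L=delta=BASE, R=echo -> take RIGHT -> echo
i=4: BASE=bravo L=charlie R=echo all differ -> CONFLICT
Conflict count: 2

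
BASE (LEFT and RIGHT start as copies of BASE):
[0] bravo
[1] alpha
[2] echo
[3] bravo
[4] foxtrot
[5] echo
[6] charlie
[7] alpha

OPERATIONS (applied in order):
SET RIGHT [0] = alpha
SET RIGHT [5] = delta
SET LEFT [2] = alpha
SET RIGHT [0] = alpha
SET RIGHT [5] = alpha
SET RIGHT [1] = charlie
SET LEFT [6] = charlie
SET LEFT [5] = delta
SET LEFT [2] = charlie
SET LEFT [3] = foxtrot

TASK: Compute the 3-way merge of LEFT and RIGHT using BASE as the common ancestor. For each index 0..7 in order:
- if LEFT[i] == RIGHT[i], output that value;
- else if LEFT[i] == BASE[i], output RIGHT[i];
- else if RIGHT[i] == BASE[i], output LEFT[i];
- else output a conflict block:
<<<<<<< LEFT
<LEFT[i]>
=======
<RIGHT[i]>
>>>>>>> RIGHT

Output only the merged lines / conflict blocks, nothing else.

Final LEFT:  [bravo, alpha, charlie, foxtrot, foxtrot, delta, charlie, alpha]
Final RIGHT: [alpha, charlie, echo, bravo, foxtrot, alpha, charlie, alpha]
i=0: L=bravo=BASE, R=alpha -> take RIGHT -> alpha
i=1: L=alpha=BASE, R=charlie -> take RIGHT -> charlie
i=2: L=charlie, R=echo=BASE -> take LEFT -> charlie
i=3: L=foxtrot, R=bravo=BASE -> take LEFT -> foxtrot
i=4: L=foxtrot R=foxtrot -> agree -> foxtrot
i=5: BASE=echo L=delta R=alpha all differ -> CONFLICT
i=6: L=charlie R=charlie -> agree -> charlie
i=7: L=alpha R=alpha -> agree -> alpha

Answer: alpha
charlie
charlie
foxtrot
foxtrot
<<<<<<< LEFT
delta
=======
alpha
>>>>>>> RIGHT
charlie
alpha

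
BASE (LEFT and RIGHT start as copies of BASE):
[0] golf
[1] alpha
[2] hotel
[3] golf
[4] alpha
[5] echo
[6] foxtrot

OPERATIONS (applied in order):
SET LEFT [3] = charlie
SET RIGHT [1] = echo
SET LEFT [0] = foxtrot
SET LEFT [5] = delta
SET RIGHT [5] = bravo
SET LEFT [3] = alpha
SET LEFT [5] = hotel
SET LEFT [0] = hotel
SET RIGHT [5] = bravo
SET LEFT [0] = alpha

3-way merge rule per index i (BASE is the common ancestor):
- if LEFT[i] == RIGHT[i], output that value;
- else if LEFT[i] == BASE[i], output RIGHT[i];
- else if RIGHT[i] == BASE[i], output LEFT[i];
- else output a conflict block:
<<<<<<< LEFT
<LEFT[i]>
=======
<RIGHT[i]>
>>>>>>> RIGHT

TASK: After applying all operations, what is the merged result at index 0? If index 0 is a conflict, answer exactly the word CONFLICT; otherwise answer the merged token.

Answer: alpha

Derivation:
Final LEFT:  [alpha, alpha, hotel, alpha, alpha, hotel, foxtrot]
Final RIGHT: [golf, echo, hotel, golf, alpha, bravo, foxtrot]
i=0: L=alpha, R=golf=BASE -> take LEFT -> alpha
i=1: L=alpha=BASE, R=echo -> take RIGHT -> echo
i=2: L=hotel R=hotel -> agree -> hotel
i=3: L=alpha, R=golf=BASE -> take LEFT -> alpha
i=4: L=alpha R=alpha -> agree -> alpha
i=5: BASE=echo L=hotel R=bravo all differ -> CONFLICT
i=6: L=foxtrot R=foxtrot -> agree -> foxtrot
Index 0 -> alpha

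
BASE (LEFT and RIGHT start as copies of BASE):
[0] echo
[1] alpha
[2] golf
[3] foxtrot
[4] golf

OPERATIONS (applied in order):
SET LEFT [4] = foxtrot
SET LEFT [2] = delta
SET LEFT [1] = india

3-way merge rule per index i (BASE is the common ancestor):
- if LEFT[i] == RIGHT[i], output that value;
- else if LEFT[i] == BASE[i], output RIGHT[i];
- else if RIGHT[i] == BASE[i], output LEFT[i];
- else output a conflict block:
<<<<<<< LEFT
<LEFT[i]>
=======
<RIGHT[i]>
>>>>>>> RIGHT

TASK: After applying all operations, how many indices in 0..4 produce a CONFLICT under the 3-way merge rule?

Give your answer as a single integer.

Answer: 0

Derivation:
Final LEFT:  [echo, india, delta, foxtrot, foxtrot]
Final RIGHT: [echo, alpha, golf, foxtrot, golf]
i=0: L=echo R=echo -> agree -> echo
i=1: L=india, R=alpha=BASE -> take LEFT -> india
i=2: L=delta, R=golf=BASE -> take LEFT -> delta
i=3: L=foxtrot R=foxtrot -> agree -> foxtrot
i=4: L=foxtrot, R=golf=BASE -> take LEFT -> foxtrot
Conflict count: 0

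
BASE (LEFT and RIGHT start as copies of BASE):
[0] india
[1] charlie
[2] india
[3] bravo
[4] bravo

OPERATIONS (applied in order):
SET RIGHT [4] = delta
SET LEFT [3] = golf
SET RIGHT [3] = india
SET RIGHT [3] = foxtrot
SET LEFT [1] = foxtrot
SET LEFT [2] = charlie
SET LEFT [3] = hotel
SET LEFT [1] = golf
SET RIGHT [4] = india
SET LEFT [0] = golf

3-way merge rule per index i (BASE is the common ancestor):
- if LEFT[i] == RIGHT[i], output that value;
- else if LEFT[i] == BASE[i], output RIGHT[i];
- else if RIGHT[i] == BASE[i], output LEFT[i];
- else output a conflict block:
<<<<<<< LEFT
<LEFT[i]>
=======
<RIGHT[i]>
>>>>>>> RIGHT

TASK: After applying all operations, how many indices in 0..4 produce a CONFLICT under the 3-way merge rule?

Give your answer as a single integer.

Answer: 1

Derivation:
Final LEFT:  [golf, golf, charlie, hotel, bravo]
Final RIGHT: [india, charlie, india, foxtrot, india]
i=0: L=golf, R=india=BASE -> take LEFT -> golf
i=1: L=golf, R=charlie=BASE -> take LEFT -> golf
i=2: L=charlie, R=india=BASE -> take LEFT -> charlie
i=3: BASE=bravo L=hotel R=foxtrot all differ -> CONFLICT
i=4: L=bravo=BASE, R=india -> take RIGHT -> india
Conflict count: 1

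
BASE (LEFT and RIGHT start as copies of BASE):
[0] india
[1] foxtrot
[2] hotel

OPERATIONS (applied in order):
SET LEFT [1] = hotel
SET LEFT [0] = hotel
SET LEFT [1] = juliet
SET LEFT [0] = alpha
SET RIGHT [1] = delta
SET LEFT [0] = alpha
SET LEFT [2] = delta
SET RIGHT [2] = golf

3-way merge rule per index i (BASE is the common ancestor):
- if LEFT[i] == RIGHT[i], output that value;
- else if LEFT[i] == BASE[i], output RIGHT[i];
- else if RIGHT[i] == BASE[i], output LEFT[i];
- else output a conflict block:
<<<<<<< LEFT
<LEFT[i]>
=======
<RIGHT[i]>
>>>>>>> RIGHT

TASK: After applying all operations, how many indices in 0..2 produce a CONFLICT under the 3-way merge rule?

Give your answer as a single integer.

Final LEFT:  [alpha, juliet, delta]
Final RIGHT: [india, delta, golf]
i=0: L=alpha, R=india=BASE -> take LEFT -> alpha
i=1: BASE=foxtrot L=juliet R=delta all differ -> CONFLICT
i=2: BASE=hotel L=delta R=golf all differ -> CONFLICT
Conflict count: 2

Answer: 2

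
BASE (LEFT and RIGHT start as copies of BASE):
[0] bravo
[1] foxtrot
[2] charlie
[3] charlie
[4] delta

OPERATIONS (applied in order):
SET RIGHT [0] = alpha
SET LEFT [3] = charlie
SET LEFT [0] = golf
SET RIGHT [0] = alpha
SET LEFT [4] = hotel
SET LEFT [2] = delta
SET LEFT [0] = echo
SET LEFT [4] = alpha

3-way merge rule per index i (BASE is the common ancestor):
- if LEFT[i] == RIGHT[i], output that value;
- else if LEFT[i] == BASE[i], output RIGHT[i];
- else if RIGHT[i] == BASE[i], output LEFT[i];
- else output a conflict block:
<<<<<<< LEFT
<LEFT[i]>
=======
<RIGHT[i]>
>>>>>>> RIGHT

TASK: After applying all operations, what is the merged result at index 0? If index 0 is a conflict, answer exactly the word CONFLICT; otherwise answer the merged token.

Answer: CONFLICT

Derivation:
Final LEFT:  [echo, foxtrot, delta, charlie, alpha]
Final RIGHT: [alpha, foxtrot, charlie, charlie, delta]
i=0: BASE=bravo L=echo R=alpha all differ -> CONFLICT
i=1: L=foxtrot R=foxtrot -> agree -> foxtrot
i=2: L=delta, R=charlie=BASE -> take LEFT -> delta
i=3: L=charlie R=charlie -> agree -> charlie
i=4: L=alpha, R=delta=BASE -> take LEFT -> alpha
Index 0 -> CONFLICT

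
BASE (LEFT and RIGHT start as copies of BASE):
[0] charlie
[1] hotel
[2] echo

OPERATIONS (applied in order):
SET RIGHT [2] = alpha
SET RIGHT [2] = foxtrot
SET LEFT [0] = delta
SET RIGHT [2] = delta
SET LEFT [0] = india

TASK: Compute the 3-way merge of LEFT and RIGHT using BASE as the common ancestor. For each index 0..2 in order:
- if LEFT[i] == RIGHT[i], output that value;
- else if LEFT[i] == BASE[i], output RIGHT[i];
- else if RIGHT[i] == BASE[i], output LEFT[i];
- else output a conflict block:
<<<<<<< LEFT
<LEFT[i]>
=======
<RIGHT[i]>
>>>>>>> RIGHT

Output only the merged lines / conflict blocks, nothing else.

Answer: india
hotel
delta

Derivation:
Final LEFT:  [india, hotel, echo]
Final RIGHT: [charlie, hotel, delta]
i=0: L=india, R=charlie=BASE -> take LEFT -> india
i=1: L=hotel R=hotel -> agree -> hotel
i=2: L=echo=BASE, R=delta -> take RIGHT -> delta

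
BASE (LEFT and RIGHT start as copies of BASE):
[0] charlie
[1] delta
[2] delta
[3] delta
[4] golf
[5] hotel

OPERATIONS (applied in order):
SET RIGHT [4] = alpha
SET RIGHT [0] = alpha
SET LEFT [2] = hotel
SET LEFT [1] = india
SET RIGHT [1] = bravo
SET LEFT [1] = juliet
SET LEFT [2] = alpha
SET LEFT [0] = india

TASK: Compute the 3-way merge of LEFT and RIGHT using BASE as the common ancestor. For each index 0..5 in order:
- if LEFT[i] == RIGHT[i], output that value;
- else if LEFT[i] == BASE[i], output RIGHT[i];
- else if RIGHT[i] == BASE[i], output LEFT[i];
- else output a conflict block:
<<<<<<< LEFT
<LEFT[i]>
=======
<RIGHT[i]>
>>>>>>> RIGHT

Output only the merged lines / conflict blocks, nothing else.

Answer: <<<<<<< LEFT
india
=======
alpha
>>>>>>> RIGHT
<<<<<<< LEFT
juliet
=======
bravo
>>>>>>> RIGHT
alpha
delta
alpha
hotel

Derivation:
Final LEFT:  [india, juliet, alpha, delta, golf, hotel]
Final RIGHT: [alpha, bravo, delta, delta, alpha, hotel]
i=0: BASE=charlie L=india R=alpha all differ -> CONFLICT
i=1: BASE=delta L=juliet R=bravo all differ -> CONFLICT
i=2: L=alpha, R=delta=BASE -> take LEFT -> alpha
i=3: L=delta R=delta -> agree -> delta
i=4: L=golf=BASE, R=alpha -> take RIGHT -> alpha
i=5: L=hotel R=hotel -> agree -> hotel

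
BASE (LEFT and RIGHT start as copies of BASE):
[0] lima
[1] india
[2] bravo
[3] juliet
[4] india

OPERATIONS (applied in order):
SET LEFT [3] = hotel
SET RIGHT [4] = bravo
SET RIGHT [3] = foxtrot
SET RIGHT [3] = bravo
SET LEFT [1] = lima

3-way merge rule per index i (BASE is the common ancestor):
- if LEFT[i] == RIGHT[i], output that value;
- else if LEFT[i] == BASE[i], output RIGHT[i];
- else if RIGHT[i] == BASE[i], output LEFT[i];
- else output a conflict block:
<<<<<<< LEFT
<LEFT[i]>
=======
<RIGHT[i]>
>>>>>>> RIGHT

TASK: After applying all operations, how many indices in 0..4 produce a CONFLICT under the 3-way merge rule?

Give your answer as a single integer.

Answer: 1

Derivation:
Final LEFT:  [lima, lima, bravo, hotel, india]
Final RIGHT: [lima, india, bravo, bravo, bravo]
i=0: L=lima R=lima -> agree -> lima
i=1: L=lima, R=india=BASE -> take LEFT -> lima
i=2: L=bravo R=bravo -> agree -> bravo
i=3: BASE=juliet L=hotel R=bravo all differ -> CONFLICT
i=4: L=india=BASE, R=bravo -> take RIGHT -> bravo
Conflict count: 1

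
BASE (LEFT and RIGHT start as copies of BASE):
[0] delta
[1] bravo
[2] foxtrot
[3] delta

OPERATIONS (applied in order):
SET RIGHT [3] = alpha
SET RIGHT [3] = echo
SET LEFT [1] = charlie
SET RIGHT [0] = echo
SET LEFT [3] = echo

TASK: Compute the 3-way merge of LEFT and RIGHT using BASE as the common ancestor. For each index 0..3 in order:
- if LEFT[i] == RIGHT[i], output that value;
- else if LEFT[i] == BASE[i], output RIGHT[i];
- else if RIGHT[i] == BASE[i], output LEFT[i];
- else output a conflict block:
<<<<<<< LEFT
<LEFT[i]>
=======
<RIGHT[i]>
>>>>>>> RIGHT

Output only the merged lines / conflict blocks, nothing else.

Final LEFT:  [delta, charlie, foxtrot, echo]
Final RIGHT: [echo, bravo, foxtrot, echo]
i=0: L=delta=BASE, R=echo -> take RIGHT -> echo
i=1: L=charlie, R=bravo=BASE -> take LEFT -> charlie
i=2: L=foxtrot R=foxtrot -> agree -> foxtrot
i=3: L=echo R=echo -> agree -> echo

Answer: echo
charlie
foxtrot
echo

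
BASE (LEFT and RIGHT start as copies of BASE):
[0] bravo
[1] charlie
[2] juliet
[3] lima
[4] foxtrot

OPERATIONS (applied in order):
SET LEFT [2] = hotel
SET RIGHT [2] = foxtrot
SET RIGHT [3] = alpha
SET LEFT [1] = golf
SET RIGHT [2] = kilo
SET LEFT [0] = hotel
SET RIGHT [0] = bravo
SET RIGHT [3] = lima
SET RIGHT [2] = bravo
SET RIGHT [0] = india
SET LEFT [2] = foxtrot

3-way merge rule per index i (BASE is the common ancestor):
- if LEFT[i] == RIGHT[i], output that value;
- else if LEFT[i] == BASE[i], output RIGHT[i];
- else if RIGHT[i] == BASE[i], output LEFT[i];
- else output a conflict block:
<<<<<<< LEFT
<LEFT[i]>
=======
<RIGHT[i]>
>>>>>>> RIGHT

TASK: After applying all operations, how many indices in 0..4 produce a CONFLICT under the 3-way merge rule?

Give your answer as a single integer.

Answer: 2

Derivation:
Final LEFT:  [hotel, golf, foxtrot, lima, foxtrot]
Final RIGHT: [india, charlie, bravo, lima, foxtrot]
i=0: BASE=bravo L=hotel R=india all differ -> CONFLICT
i=1: L=golf, R=charlie=BASE -> take LEFT -> golf
i=2: BASE=juliet L=foxtrot R=bravo all differ -> CONFLICT
i=3: L=lima R=lima -> agree -> lima
i=4: L=foxtrot R=foxtrot -> agree -> foxtrot
Conflict count: 2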